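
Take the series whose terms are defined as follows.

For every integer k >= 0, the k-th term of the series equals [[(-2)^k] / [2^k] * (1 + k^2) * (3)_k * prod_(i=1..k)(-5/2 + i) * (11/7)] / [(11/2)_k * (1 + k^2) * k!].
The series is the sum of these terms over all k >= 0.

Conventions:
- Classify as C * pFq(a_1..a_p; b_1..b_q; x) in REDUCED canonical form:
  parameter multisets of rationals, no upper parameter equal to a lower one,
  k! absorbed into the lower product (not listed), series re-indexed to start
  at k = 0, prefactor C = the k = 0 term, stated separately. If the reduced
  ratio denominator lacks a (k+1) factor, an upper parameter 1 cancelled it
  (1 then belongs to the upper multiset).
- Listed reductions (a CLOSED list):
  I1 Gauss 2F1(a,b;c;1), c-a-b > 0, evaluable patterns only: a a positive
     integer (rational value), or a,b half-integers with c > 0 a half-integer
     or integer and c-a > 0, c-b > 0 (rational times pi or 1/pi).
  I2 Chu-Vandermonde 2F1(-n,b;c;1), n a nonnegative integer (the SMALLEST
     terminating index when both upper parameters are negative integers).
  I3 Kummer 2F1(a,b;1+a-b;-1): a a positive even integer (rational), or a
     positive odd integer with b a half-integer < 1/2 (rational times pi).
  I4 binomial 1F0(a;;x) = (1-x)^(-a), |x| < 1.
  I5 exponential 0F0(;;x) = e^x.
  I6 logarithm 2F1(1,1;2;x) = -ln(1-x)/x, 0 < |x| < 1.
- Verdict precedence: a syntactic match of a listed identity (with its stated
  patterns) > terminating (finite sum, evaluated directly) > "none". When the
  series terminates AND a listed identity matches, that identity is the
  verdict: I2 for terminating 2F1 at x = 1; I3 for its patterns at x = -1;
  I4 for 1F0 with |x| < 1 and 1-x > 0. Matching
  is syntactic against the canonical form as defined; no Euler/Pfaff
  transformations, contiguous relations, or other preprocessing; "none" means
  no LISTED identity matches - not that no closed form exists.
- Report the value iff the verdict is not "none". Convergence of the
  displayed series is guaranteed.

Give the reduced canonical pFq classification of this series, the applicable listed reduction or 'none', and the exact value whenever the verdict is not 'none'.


Classification (C = 11/7): 2F1 with upper {-3/2, 3}, lower {11/2}, argument x = -1. Verdict: Kummer's theorem (I3) fires (x = -1; c = 11/2 equals 1+a-b for upper {-3/2, 3}: listed pattern). Sum: (495/512) * pi.

Structural cue: t_0 = 11/7 here, and the running product (C = 11/7) telescopes to a rising factorial.
Term ratio: r(k) = (-1) * (k-3/2) (k+3) / [(k+11/2) (k+1)] - rational in k. x = (-1); t_0 = 11/7; negate the roots.


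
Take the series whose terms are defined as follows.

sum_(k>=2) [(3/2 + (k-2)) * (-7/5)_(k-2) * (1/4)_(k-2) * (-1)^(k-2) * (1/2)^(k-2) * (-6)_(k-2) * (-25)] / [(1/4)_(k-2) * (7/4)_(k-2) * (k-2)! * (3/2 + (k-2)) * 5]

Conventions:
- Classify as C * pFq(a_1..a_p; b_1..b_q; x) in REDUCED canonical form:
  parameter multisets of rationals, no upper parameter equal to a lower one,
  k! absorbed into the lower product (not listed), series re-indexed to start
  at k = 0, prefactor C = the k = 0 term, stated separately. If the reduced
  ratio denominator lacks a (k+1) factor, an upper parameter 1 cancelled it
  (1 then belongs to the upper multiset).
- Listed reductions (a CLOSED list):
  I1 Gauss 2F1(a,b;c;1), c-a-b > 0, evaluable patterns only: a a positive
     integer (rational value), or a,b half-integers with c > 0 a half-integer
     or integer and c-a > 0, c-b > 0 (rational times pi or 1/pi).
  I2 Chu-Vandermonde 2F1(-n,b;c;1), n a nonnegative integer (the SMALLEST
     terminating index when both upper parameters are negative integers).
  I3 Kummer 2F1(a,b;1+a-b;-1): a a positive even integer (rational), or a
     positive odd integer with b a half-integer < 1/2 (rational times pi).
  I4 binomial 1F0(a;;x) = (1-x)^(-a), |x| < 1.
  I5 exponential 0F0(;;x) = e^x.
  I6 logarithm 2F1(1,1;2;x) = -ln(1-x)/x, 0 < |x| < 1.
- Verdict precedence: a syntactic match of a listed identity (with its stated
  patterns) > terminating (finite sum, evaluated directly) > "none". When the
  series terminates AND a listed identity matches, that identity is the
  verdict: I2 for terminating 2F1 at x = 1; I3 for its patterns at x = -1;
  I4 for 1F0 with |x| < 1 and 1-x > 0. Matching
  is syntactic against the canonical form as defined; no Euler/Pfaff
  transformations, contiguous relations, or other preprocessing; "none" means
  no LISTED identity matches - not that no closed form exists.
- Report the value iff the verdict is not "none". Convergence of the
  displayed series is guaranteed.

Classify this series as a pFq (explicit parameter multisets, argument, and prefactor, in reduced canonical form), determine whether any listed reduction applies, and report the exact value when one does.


Key observation: t_0 being -5, k + 3/2 divides numerator and denominator alike; prefactor -5 after cancelling.
Term ratio: r(k) = (-1/2) * (k-6) (k-7/5) / [(k+7/4) (k+1)] - poly over poly, x = (-1/2) from leading terms; C = -5 at k = 0.

x = -1/2 here; the reduced form reads 2F1, upper {-6, -7/5}, lower {7/4}, C = -5. Verdict: terminating. (-6)_k vanishes past k = 6, leaving a 7-term sum, computed directly. Exact value: 1025982211/225328125.


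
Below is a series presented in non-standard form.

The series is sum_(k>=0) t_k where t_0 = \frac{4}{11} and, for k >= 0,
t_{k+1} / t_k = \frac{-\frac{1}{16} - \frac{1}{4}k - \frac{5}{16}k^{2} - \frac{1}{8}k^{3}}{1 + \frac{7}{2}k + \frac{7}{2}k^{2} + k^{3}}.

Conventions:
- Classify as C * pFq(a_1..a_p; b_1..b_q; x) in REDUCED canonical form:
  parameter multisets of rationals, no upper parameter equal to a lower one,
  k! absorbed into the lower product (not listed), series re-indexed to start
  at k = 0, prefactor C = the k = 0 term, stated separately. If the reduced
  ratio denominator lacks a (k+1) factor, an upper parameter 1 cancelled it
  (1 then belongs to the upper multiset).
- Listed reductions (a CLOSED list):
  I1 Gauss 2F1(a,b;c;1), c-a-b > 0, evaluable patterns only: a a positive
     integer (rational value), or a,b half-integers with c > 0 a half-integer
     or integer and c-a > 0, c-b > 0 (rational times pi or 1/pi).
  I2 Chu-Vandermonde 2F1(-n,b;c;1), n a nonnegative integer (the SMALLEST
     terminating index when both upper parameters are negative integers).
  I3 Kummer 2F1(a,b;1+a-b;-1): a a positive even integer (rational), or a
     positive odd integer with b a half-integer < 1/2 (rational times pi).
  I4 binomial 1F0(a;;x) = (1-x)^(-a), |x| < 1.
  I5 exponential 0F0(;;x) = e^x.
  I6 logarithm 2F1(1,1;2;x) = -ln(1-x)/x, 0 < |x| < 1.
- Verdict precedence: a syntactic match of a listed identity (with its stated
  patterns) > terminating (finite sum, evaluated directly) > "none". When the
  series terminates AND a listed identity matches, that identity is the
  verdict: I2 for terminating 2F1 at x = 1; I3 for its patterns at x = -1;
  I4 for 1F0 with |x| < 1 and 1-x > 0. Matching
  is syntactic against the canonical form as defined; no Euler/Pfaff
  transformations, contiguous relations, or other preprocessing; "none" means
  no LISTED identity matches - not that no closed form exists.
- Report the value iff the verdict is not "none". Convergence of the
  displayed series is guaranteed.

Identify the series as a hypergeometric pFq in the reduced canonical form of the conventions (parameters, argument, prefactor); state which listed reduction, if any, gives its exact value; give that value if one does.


This is \frac{4}{11} * 2F1(1, 1; 2; -\frac{1}{8}) in reduced canonical form. Verdict: this is logarithm (I6) (the logarithm: parameters (1,1;2), x = -\frac{1}{8}). Value: \frac{32}{11} \cdot \ln\left(\frac{9}{8}\right).

Structural cue: with t_0 = \frac{4}{11}, the expanded ratio factors over Q; C = 4/11, roots give parameters.
Ratio: r(k) = -\frac{1}{8} * (k+1) (k+1) / [(k+2) (k+1)] - poly over poly, x = -\frac{1}{8} from leading terms; C = \frac{4}{11} at k = 0.


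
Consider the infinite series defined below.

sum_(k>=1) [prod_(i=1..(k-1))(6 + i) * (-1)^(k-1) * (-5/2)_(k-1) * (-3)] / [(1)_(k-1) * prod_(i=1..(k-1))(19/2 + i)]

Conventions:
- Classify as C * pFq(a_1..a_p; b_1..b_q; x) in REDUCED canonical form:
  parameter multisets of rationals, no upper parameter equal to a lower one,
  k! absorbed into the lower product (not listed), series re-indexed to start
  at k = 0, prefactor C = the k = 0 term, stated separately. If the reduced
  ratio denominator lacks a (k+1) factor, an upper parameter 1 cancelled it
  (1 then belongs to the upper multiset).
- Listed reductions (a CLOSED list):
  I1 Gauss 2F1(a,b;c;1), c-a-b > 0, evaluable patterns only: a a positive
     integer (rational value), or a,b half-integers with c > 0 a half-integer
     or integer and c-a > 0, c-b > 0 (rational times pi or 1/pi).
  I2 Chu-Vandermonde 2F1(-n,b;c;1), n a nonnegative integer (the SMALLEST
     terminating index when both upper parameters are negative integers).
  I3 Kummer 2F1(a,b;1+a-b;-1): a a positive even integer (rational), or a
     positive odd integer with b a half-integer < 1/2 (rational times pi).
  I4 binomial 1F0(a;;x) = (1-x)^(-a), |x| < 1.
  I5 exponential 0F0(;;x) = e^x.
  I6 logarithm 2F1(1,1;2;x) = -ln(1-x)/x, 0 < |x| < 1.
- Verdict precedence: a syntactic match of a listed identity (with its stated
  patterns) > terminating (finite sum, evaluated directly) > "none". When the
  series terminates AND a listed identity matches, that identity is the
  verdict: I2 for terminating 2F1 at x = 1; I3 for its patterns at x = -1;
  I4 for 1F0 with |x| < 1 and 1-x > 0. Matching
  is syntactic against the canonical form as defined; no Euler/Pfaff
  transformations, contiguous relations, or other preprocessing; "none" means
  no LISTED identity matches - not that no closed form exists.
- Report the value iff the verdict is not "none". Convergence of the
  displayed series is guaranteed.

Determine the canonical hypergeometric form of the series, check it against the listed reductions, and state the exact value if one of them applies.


Canonical form: C = -3 times 2F1 with upper {-5/2, 7}, lower {21/2}, x = -1. Verdict (x = -1): the Kummer evaluation I3 applies (x = -1; c = 21/2 equals 1+a-b for upper {-5/2, 7}: listed pattern). Its exact value is (-14549535/4194304) * pi.

Key step: t_0 = -3 here, and the lower running product (C = -3, x = -1) is a rising factorial.
Term ratio: r(k) = (-1) * (k-5/2) (k+7) / [(k+21/2) (k+1)] - rational in k. x = (-1); t_0 = -3; negate the roots.


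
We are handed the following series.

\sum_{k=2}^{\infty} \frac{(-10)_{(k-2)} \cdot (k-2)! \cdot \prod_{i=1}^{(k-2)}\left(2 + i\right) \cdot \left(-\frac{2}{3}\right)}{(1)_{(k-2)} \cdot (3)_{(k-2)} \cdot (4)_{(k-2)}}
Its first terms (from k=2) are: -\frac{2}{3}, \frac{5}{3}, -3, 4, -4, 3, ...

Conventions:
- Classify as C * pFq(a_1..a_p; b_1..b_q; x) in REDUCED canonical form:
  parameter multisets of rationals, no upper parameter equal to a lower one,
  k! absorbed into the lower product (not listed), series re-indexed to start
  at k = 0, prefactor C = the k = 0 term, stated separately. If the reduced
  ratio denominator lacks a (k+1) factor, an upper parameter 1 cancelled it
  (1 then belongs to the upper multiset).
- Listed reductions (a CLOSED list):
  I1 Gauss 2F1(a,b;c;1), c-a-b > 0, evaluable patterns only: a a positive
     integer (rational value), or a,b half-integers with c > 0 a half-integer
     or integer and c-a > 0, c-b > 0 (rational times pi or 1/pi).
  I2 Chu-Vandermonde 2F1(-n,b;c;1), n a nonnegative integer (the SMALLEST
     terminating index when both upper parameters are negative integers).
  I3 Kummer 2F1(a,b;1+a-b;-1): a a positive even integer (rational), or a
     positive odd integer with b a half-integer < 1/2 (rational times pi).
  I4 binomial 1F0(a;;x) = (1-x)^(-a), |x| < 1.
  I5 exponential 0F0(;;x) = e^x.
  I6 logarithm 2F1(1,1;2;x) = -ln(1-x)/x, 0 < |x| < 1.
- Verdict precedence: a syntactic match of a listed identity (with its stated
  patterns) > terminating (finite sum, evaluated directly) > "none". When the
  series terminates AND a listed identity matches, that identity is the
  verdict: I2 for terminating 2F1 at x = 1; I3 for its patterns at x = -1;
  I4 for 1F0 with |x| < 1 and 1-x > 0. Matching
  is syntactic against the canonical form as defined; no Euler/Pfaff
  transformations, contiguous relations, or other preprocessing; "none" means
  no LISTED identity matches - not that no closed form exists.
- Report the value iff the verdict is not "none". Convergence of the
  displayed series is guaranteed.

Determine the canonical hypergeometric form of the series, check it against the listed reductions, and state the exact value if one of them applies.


Prefactor -\frac{2}{3}, argument 1: 2F1 with upper {-10, 1} over lower {4}. Verdict: the Chu-Vandermonde identity I2 fires (terminating 2F1 at x = 1 with n = 10, b = 1, c = 4). Its exact value is -\frac{2}{13}.

Key observation: t_0 = -\frac{2}{3} here, and the running product (C = -2/3) telescopes to a rising factorial.
Step ratio: r(k) = 1 * (k-10) (k+1) / [(k+4) (k+1)] - poly over poly, x = 1 from leading terms; C = -\frac{2}{3} at k = 0.


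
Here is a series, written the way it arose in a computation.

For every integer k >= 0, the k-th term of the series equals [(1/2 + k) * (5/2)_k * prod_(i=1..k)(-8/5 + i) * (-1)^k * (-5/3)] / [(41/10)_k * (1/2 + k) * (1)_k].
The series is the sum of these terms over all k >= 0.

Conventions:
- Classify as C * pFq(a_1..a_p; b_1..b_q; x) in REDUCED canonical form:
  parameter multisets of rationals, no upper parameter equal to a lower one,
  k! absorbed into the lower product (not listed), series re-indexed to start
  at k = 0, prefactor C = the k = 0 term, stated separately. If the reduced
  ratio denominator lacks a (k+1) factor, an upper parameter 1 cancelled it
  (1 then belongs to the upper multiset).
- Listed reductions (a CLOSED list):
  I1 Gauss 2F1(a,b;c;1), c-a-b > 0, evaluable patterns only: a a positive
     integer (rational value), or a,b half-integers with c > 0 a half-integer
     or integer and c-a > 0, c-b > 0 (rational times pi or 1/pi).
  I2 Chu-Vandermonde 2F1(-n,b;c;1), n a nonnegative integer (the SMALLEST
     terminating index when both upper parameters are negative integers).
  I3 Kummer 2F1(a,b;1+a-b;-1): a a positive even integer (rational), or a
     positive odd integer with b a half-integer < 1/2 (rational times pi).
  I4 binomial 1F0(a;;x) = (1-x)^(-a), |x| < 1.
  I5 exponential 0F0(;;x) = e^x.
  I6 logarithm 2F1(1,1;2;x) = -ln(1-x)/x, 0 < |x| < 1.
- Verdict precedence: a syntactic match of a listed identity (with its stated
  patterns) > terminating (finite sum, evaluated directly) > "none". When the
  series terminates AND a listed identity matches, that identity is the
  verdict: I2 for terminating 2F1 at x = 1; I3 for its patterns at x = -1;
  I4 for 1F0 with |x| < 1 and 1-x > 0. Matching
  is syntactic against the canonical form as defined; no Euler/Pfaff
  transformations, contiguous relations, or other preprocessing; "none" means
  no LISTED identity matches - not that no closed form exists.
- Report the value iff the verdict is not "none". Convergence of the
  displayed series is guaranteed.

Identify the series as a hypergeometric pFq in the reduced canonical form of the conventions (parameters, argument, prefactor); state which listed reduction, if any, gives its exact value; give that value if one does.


Reduced: x = -1, 2F1, upper = {-3/5, 5/2}, lower = {41/10}, C = -5/3. Verdict: none. Every listed pattern misses the 2F1 form at -1, upper {-3/5, 5/2}.

Key observation: with t_0 = -5/3, (1)_k (C = -5/3) is k! itself.
Adjacent-term ratio: r(k) = (-1) * (k-3/5) (k+5/2) / [(k+41/10) (k+1)] - poly over poly, x = (-1) from leading terms; C = -5/3 at k = 0.


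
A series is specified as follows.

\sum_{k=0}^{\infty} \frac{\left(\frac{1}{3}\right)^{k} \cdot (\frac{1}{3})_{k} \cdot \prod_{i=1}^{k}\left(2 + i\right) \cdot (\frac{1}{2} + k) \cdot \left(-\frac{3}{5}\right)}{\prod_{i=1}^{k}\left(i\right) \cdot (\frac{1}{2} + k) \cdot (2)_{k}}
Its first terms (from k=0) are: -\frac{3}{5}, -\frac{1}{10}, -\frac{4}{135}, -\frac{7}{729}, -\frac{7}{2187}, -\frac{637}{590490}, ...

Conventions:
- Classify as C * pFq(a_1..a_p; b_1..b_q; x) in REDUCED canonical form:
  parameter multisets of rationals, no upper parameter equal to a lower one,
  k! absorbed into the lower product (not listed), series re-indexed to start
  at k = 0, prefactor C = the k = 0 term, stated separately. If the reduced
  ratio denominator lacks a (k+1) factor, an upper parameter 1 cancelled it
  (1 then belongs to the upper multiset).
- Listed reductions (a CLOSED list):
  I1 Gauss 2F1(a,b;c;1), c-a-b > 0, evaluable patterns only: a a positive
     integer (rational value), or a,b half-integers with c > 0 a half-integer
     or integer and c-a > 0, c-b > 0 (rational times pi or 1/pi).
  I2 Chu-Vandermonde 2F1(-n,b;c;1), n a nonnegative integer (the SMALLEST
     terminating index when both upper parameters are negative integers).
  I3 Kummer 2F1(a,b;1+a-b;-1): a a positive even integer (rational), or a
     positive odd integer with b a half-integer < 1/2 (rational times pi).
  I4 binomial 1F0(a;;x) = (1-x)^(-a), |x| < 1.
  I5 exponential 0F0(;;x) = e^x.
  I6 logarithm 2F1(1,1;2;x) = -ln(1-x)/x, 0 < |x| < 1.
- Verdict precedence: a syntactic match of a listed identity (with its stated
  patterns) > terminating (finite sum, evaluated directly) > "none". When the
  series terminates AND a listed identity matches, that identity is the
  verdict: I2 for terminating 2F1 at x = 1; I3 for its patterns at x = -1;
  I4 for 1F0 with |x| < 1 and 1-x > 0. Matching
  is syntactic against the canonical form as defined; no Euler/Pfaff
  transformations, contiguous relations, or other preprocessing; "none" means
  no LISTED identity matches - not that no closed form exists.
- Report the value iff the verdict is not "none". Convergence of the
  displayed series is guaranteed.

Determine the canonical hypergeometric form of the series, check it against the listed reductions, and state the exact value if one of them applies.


This is -\frac{3}{5} * 2F1(\frac{1}{3}, 3; 2; \frac{1}{3}) in reduced canonical form. Verdict: none. No listed pattern accepts 2F1(\frac{1}{3}, 3; 2; \frac{1}{3}).

The tell: from the first term -\frac{3}{5}: the running product (C = -3/5, x = 1/3) telescopes to a rising factorial.
Step ratio: r(k) = \frac{1}{3} * (k+\frac{1}{3}) (k+3) / [(k+2) (k+1)] - rational in k, leading ratio \frac{1}{3}; with t_0 = -\frac{3}{5}, classification follows.


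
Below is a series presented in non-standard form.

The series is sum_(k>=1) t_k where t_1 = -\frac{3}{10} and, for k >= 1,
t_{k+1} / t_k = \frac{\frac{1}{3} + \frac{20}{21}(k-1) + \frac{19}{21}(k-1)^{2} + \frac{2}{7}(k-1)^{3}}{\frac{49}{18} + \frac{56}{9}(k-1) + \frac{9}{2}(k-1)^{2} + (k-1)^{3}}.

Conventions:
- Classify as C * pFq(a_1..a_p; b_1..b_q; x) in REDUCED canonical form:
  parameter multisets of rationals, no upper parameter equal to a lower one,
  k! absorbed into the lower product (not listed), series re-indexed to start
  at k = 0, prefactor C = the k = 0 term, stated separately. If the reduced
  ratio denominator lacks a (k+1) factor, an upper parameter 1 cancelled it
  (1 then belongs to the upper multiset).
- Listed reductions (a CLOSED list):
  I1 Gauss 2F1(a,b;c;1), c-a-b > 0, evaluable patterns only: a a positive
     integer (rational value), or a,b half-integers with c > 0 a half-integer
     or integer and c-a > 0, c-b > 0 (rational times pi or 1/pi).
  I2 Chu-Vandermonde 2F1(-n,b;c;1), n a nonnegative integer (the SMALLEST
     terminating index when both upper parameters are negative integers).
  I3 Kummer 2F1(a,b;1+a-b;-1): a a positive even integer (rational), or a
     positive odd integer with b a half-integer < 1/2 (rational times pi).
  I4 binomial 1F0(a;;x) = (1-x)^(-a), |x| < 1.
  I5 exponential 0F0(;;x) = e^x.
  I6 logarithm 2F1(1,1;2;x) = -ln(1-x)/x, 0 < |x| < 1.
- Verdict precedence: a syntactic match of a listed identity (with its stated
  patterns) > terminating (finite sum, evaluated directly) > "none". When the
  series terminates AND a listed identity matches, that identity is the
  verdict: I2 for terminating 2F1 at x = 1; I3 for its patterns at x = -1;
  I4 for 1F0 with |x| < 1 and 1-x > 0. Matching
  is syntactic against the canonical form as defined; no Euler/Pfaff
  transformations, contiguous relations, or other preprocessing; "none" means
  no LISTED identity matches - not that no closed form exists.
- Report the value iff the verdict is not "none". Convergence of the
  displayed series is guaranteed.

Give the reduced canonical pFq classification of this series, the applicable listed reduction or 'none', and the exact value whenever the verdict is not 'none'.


x = \frac{2}{7} here; the reduced form reads 2F1, upper {1, 1}, lower {\frac{7}{3}}, C = -\frac{3}{10}. Verdict: none. No listed pattern accepts 2F1(1, 1; \frac{7}{3}; \frac{2}{7}).

Key step: with t_0 = -\frac{3}{10}, the parameter 7/6 appears in both the upper and lower lists and cancels.
Ratio: r(k) = \frac{2}{7} * (k+1) (k+1) / [(k+\frac{7}{3}) (k+1)] - poly over poly, x = \frac{2}{7} from leading terms; C = -\frac{3}{10} at k = 0.


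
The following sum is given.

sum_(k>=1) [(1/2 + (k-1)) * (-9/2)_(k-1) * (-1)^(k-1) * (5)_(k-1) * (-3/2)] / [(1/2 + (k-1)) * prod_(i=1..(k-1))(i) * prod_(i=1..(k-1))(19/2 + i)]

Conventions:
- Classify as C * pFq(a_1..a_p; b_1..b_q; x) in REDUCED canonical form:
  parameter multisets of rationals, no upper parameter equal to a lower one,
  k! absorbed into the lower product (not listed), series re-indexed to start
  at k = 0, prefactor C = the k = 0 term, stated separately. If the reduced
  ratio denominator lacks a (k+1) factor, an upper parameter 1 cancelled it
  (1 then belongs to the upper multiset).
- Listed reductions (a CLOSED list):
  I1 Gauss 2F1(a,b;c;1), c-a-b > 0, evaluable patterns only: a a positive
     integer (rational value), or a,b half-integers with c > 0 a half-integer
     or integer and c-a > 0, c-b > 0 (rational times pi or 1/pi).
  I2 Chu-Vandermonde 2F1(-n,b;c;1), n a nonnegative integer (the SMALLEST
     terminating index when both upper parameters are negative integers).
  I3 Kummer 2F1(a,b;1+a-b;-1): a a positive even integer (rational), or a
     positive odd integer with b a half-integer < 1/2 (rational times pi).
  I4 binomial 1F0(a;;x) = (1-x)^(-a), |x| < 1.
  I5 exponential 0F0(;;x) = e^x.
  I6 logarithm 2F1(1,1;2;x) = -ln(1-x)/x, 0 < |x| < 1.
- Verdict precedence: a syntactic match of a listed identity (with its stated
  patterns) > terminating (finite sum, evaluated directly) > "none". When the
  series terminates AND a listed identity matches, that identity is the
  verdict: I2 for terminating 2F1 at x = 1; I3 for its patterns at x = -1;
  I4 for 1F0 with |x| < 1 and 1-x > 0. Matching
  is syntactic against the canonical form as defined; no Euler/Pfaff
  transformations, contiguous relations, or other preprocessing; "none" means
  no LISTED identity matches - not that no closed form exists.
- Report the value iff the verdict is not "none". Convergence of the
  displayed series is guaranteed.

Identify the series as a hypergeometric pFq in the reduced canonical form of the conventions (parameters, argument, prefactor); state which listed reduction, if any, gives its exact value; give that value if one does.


Reduced: x = -1, 2F1, upper = {-9/2, 5}, lower = {21/2}, C = -3/2. Verdict: the Kummer evaluation I3 applies (x = -1; c = 21/2 equals 1+a-b for upper {-9/2, 5}: listed pattern). Sum: (-6235515/2097152) * pi.

First insight: t_0 = -3/2 here, and k + 1/2 divides numerator and denominator alike; C = -3/2 after cancelling.
Step ratio: r(k) = (-1) * (k-9/2) (k+5) / [(k+21/2) (k+1)] - poly over poly, x = (-1) from leading terms; C = -3/2 at k = 0.


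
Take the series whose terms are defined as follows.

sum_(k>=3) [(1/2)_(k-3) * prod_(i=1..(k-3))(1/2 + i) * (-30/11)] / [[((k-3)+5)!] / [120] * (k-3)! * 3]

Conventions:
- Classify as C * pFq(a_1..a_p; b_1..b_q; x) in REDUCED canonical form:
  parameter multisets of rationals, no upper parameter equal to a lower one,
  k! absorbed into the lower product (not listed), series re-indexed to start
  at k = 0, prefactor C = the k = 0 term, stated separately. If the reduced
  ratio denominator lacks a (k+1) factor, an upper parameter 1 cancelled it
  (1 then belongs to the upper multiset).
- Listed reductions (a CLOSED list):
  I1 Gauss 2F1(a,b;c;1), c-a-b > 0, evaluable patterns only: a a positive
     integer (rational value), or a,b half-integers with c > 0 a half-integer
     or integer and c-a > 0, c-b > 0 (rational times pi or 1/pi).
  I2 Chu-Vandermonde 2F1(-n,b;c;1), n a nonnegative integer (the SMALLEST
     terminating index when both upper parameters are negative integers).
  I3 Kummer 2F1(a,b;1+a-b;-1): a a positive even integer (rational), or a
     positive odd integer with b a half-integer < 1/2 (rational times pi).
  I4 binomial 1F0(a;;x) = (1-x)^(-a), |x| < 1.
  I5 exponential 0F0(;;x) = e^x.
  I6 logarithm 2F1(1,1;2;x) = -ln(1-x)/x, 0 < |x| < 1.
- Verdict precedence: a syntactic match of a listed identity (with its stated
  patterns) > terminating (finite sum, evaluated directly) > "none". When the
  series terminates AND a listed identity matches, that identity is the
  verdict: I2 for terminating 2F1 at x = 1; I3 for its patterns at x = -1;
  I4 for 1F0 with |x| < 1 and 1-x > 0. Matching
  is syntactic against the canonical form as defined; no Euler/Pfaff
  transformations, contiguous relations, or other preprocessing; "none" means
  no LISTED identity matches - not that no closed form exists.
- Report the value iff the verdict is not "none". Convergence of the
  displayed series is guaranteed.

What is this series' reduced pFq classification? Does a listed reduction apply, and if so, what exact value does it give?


x = 1 here; the reduced form reads 2F1, upper {1/2, 3/2}, lower {6}, C = -10/11. Verdict (x = 1): the half-integer Gauss pattern (I1) applies (x = 1; upper {1/2, 3/2} half-integers, c = 6 in the evaluable pattern). Value: (-16384/4851) / pi.

Key step: x = 1 and the denominator's factorial ratio (prefactor -10/11) is a lower Pochhammer.
Step ratio: r(k) = 1 * (k+1/2) (k+3/2) / [(k+6) (k+1)] - rational in k. x = 1; t_0 = -10/11; negate the roots.


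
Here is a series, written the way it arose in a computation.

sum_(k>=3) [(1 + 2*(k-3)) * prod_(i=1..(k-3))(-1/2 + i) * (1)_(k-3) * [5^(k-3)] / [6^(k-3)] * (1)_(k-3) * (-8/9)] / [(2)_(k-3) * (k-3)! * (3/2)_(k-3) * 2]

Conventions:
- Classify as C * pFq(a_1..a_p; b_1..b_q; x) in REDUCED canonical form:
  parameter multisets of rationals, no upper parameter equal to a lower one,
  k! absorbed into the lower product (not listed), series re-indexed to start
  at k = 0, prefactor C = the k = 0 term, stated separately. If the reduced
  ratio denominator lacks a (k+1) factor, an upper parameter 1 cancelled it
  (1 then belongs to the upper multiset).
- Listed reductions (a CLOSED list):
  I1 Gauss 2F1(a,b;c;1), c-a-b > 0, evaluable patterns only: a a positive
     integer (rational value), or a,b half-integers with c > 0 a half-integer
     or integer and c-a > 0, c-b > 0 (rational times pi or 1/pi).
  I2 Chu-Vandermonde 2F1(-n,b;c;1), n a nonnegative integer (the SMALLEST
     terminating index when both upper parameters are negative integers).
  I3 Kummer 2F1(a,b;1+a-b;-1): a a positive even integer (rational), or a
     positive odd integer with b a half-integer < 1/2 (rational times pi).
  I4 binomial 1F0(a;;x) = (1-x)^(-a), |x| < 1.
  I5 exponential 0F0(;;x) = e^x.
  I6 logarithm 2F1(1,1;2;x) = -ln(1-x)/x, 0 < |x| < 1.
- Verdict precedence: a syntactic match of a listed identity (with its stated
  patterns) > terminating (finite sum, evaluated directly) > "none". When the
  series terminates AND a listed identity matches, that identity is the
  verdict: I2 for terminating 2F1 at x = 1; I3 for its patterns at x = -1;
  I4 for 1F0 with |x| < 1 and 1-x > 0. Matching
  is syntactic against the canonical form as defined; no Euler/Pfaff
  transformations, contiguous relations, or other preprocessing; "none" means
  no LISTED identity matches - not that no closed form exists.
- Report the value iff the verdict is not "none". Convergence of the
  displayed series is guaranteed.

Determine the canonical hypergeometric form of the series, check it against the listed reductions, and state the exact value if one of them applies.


At argument 5/6: a 2F1 with upper {1, 1}, lower {2}, scaled by C = -4/9. Verdict: the logarithmic series (I6) matches (the logarithm: parameters (1,1;2), x = 5/6). Its exact value is (8/15) * ln(1/6).

Key observation: with t_0 = -4/9, the two geometric factors (prefactor -4/9) combine into one argument.
Ratio: r(k) = (5/6) * (k+1) (k+1) / [(k+2) (k+1)] - poly over poly, x = (5/6) from leading terms; C = -4/9 at k = 0.


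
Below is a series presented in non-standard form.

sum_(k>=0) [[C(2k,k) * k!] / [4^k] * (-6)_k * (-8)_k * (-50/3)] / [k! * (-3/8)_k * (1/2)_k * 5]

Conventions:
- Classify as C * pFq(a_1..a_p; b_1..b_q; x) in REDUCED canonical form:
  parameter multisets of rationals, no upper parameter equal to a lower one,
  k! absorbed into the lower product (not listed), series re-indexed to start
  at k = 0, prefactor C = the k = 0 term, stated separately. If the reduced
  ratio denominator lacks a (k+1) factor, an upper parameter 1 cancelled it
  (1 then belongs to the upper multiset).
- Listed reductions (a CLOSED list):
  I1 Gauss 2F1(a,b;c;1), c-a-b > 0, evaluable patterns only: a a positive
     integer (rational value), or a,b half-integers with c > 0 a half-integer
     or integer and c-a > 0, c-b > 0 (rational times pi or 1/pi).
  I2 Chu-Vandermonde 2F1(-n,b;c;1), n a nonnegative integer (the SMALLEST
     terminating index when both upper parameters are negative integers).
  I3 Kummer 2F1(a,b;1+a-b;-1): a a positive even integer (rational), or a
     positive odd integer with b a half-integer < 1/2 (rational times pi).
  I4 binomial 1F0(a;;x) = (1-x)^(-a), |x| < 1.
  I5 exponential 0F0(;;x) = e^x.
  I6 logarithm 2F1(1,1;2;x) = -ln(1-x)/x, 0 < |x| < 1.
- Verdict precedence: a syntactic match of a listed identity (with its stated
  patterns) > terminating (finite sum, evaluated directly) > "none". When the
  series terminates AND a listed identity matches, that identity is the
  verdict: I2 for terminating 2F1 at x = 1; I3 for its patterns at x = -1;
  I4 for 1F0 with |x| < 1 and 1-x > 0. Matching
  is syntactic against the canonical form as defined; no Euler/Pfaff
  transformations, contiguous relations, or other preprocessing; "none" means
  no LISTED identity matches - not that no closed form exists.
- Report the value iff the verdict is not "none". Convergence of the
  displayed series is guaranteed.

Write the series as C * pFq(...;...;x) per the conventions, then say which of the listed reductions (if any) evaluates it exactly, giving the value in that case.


This is -10/3 * 2F1(-8, -6; -3/8; 1) in reduced canonical form. Verdict at x = 1: the Chu-Vandermonde identity I2 matches (terminating 2F1 at x = 1 with n = 6, b = -8, c = -3/8). Exact value: 8214522910/41847.

The tell: with t_0 = -10/3, the parameter 1/2 appears in both the upper and lower lists and cancels.
Ratio: r(k) = 1 * (k-8) (k-6) / [(k-3/8) (k+1)] - poly over poly, x = 1 from leading terms; C = -10/3 at k = 0.


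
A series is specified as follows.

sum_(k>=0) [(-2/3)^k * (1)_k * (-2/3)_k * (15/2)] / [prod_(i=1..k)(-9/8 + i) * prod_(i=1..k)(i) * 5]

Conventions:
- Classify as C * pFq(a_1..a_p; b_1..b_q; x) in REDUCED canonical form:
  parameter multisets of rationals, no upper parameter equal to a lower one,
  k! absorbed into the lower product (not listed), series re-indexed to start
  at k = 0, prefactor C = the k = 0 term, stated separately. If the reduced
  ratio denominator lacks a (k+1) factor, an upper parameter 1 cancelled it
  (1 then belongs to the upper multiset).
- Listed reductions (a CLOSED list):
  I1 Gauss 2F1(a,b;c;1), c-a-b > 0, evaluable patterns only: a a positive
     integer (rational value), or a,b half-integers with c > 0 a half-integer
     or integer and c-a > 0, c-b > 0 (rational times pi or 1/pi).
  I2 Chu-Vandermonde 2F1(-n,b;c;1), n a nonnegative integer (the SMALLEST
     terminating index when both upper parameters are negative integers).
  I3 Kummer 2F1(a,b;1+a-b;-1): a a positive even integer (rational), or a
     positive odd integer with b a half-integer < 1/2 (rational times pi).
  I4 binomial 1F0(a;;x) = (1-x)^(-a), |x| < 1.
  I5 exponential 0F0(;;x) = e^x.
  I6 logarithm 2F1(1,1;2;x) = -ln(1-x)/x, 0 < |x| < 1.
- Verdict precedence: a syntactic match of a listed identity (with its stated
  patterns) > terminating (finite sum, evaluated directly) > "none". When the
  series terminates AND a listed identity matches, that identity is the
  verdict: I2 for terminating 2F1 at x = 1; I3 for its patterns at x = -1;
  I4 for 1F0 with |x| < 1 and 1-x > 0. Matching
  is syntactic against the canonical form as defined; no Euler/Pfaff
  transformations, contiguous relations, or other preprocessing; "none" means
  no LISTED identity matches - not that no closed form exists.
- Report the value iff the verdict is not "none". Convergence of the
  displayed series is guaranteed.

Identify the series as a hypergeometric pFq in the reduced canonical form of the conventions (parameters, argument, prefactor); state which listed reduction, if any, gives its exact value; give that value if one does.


At argument -2/3: a 2F1 with upper {-2/3, 1}, lower {-1/8}, scaled by C = 3/2. Verdict: none. A 2F1 with upper {-2/3, 1} fits none of I1-I6 at x = -2/3; the sum runs forever.

Key step: t_0 = 3/2 here, and the constant factors (prefactor 3/2) combine into one prefactor.
Step ratio: r(k) = (-2/3) * (k-2/3) (k+1) / [(k-1/8) (k+1)] - rational in k, leading ratio (-2/3); with t_0 = 3/2, classification follows.


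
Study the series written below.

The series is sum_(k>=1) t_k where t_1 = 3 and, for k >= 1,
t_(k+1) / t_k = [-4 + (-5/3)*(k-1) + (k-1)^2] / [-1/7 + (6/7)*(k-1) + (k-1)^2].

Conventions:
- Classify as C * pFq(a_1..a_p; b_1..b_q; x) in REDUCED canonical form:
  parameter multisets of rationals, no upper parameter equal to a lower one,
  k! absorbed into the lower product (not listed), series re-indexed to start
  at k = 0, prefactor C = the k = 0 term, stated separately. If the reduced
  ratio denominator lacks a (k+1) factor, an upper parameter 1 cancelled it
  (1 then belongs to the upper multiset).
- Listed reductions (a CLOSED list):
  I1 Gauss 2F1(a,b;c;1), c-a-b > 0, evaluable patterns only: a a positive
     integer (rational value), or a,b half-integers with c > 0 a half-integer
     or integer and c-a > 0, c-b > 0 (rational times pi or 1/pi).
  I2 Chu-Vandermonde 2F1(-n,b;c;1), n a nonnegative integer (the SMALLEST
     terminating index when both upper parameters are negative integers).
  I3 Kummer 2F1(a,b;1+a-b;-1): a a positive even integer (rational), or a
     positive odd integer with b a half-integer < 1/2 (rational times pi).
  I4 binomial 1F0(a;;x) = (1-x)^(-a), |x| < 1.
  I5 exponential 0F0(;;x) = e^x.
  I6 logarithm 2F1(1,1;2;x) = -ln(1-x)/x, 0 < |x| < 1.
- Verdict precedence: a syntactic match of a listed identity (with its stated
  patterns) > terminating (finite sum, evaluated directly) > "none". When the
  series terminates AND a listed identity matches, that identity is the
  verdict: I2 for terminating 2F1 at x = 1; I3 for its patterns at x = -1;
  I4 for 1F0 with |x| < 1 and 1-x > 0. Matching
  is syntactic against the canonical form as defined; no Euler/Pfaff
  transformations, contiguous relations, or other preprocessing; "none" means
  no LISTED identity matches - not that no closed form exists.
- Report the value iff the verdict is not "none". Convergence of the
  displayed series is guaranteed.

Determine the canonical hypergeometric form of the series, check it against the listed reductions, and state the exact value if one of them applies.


First insight: t_0 being 3, roots of the ratio polynomials (C = 3, x = 1) are the negated parameters.
Term ratio: r(k) = 1 * (k-3) (k+4/3) / [(k-1/7) (k+1)] ; factor over Q: parameters, x = 1, and C = 3.

At argument 1: a 2F1 with upper {-3, 4/3}, lower {-1/7}, scaled by C = 3. Verdict (x = 1): Chu-Vandermonde (I2) applies (terminating 2F1 at x = 1 with n = 3, b = 4/3, c = -1/7). Exact value: -1705/351.


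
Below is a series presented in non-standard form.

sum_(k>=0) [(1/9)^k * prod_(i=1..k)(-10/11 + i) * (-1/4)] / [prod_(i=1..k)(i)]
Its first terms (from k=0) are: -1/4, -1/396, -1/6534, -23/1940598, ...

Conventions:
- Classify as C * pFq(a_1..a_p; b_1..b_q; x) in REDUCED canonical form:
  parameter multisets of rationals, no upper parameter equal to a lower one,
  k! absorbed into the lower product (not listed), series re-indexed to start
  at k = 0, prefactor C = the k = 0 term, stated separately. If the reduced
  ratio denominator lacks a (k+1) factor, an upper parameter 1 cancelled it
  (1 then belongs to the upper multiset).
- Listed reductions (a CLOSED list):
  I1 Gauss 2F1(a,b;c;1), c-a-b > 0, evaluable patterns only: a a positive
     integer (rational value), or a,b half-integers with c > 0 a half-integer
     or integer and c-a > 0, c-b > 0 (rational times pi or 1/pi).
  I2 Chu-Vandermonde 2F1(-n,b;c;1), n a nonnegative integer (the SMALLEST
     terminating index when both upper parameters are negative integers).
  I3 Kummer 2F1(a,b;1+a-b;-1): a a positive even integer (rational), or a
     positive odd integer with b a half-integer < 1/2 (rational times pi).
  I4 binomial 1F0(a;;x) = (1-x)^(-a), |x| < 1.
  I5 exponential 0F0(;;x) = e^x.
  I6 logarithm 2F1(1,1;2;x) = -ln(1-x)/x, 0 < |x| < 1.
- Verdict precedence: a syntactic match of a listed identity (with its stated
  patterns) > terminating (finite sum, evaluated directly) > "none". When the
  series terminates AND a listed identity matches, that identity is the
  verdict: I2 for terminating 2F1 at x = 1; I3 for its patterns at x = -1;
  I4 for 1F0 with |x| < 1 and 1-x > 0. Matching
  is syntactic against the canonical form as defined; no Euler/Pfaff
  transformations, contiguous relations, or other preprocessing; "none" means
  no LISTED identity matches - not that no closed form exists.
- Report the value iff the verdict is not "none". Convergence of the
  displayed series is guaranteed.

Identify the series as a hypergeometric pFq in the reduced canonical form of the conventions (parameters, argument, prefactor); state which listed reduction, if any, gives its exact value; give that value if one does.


This is -1/4 * 1F0(1/11; -; 1/9) in reduced canonical form. Verdict: this is binomial (I4) (the 1F0 binomial series: exponent -1/11, x = 1/9). Value: (-1/4) * (8/9)^(-1/11).

Key step: with t_0 = -1/4, the running product (C = -1/4) telescopes to a rising factorial.
Ratio: r(k) = (1/9) * (k+1/11) / [(k+1)] - rational in k. x = (1/9); t_0 = -1/4; negate the roots.


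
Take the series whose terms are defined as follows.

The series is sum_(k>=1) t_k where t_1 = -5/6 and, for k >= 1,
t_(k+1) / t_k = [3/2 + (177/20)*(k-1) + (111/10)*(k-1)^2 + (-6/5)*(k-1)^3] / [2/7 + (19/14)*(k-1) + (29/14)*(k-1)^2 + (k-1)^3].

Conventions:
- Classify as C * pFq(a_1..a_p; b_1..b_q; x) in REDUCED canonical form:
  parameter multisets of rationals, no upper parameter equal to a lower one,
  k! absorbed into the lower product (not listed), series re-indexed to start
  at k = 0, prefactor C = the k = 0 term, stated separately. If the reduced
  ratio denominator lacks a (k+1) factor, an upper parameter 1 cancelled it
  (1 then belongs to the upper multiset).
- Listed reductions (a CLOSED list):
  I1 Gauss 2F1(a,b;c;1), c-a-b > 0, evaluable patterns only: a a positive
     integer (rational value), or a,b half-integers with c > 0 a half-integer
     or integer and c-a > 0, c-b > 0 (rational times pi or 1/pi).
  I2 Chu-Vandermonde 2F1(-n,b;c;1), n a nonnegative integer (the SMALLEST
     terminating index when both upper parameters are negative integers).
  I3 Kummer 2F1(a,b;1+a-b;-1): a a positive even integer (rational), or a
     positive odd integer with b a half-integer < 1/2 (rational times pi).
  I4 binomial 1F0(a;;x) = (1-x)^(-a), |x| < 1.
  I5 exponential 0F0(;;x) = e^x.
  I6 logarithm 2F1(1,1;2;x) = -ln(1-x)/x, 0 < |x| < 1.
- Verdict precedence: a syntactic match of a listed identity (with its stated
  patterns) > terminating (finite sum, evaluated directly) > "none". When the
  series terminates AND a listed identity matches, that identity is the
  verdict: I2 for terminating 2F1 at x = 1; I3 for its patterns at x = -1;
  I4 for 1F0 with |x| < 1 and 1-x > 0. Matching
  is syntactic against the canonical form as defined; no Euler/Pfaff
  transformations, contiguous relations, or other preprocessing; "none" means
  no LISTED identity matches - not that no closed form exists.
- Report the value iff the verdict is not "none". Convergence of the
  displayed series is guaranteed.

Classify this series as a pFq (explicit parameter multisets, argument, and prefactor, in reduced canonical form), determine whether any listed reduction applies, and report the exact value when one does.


Classification (C = -5/6): 2F1 with upper {-10, 1/4}, lower {4/7}, argument x = -6/5. Verdict: terminating - no listed pattern fits, but -10 in the upper list cuts the series at k = 10; direct evaluation. Exact value: -1138551775651863568787/2007195648000000000.

Key step: x = (-6/5) and cancel k + 1/2 from the displayed ratio first; then C = -5/6, x = -6/5.
Consecutive-term ratio: r(k) = (-6/5) * (k-10) (k+1/4) / [(k+4/7) (k+1)] - poly over poly, x = (-6/5) from leading terms; C = -5/6 at k = 0.
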